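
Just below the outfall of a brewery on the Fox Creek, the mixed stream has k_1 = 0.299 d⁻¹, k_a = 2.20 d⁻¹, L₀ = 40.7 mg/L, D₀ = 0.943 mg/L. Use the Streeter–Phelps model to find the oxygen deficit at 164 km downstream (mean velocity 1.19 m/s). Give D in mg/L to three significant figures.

D ≈ 3.81 mg/L

Travel time t = x/v = 164 km / (1.19 m/s) = 164000 m / 1.19 m/s = 137800 s = 1.595 d.
k_1 L₀/(k_a−k_1) = 0.299×40.7/(2.20−0.299) = 12.17/1.901 = 6.402 mg/L.
e^(−k_1 t) = e^(−0.299×1.595) = 0.6207; e^(−k_a t) = e^(−2.20×1.595) = 0.02992.
D = 6.402 × (0.6207 − 0.02992) + 0.943 × 0.02992 = 3.782 + 0.02822 = 3.810 mg/L.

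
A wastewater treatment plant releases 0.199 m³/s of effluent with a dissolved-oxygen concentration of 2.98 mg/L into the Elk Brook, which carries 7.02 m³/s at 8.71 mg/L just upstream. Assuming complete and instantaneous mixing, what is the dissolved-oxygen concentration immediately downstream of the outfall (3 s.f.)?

Flow-weighted mixing: C = (Q_r C_r + Q_w C_w)/(Q_r + Q_w)
= (7.02×8.71 + 0.199×2.98)/(7.02 + 0.199) = 61.74/7.219 = 8.552 mg/L.

8.55 mg/L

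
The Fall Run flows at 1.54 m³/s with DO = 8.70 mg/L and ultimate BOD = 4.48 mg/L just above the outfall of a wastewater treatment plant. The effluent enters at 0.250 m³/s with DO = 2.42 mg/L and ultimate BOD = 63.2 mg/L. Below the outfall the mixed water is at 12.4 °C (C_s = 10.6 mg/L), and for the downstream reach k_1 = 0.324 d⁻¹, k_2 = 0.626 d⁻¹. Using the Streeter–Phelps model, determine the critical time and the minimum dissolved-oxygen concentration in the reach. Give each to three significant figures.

t_c ≈ 1.42 d; minimum DO ≈ 6.46 mg/L

Mixed DO = (1.54×8.70 + 0.250×2.42)/(1.54+0.250) = 14.00/1.790 = 7.823 mg/L.
Mixed L₀ = (1.54×4.48 + 0.250×63.2)/(1.790) = 22.70/1.790 = 12.68 mg/L.
Initial deficit D₀ = C_s − DO₀ = 10.6 − 7.823 = 2.777 mg/L.
t_c = (1/0.3020) ln[(0.626/0.324)(1 − 2.777×0.3020/(0.324×12.68))] = 3.311 × ln(1.538) = 1.425 d.
D_c = (0.324/0.626) × 12.68 × e^(−0.324×1.425) = 0.5176 × 12.68 × 0.6302 = 4.137 mg/L.
Minimum DO = 10.6 − 4.137 = 6.463 mg/L.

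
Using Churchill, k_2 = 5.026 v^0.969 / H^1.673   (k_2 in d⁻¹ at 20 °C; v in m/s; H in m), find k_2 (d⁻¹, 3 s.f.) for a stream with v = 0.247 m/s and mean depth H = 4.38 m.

k_2 ≈ 0.110 d⁻¹

k_2 = 5.026 × 0.247^0.969 / 4.38^1.673 = 5.026 × 0.2579 / 11.84 = 0.1095 d⁻¹.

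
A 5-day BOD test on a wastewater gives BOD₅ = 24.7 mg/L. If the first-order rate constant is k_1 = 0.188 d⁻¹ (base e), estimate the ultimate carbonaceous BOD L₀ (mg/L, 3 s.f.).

BOD₅ = L₀(1 − e^(−5k_1)) ⇒ L₀ = BOD₅ / (1 − e^(−5×0.188))
= 24.7 / (1 − 0.3906) = 24.7 / 0.6094 = 40.53 mg/L.

L₀ ≈ 40.5 mg/L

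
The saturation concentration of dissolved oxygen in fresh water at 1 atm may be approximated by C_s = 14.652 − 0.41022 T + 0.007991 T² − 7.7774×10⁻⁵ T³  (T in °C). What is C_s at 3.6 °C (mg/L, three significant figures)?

C_s = 14.652 − 0.41022×3.6 + 0.007991×3.6² − 7.7774×10⁻⁵×3.6³ = 13.28 mg/L.

C_s ≈ 13.3 mg/L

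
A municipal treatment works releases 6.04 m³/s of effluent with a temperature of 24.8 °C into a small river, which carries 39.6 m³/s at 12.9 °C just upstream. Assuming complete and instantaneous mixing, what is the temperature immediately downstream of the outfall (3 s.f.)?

14.5 °C

Flow-weighted mixing: C = (Q_r C_r + Q_w C_w)/(Q_r + Q_w)
= (39.6×12.9 + 6.04×24.8)/(39.6 + 6.04) = 660.6/45.64 = 14.47 °C.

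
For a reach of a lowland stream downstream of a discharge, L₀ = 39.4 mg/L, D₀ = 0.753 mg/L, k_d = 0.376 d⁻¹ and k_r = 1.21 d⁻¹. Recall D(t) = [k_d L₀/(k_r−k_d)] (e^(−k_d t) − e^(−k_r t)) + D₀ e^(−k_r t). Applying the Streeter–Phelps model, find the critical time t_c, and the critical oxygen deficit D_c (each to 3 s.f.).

t_c ≈ 1.35 d; D_c ≈ 7.37 mg/L

With k_r/k_d = 3.218 and 1 − D₀(k_r−k_d)/(k_d L₀) = 0.9576,
t_c = ln(3.218 × 0.9576) / (1.21 − 0.376) = ln(3.082) / 0.8340 = 1.125/0.8340 = 1.349 d.
D_c = (k_d/k_r) L₀ e^(−k_d t_c) = (0.376/1.21) × 39.4 × e^(−0.376×1.349) = 0.3107 × 39.4 × 0.6021 = 7.371 mg/L.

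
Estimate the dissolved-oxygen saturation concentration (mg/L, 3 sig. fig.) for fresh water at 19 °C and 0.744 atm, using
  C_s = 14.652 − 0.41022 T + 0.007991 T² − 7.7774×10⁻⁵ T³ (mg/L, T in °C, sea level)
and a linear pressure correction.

C_s ≈ 6.85 mg/L

At sea level: C_s = 14.652 − 0.41022×19 + 0.007991×19² − 7.7774×10⁻⁵×19³ = 9.209 mg/L.
Pressure correction: C_s' = 9.209 × 0.744 = 6.852 mg/L.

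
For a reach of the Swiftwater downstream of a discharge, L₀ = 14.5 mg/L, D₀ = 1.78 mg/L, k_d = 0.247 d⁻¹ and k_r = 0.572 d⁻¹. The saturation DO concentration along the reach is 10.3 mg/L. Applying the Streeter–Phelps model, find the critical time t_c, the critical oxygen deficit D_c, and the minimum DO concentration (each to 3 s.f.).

At the critical point dD/dt = 0, so k_d L₀ e^(−k_d t) = k_r D. Substituting D(t) from the Streeter–Phelps equation and solving for t gives
t_c = ln[(k_r/k_d)(1 − D₀(k_r−k_d)/(k_d L₀))] / (k_r−k_d).
Here k_r−k_d = 0.3250 d⁻¹ and 1 − D₀(k_r−k_d)/(k_d L₀) = 1 − 1.78×0.3250/(0.247×14.5) = 0.8385, so
t_c = ln(2.316 × 0.8385) / 0.3250 = 0.6636 / 0.3250 = 2.042 d.
L(t_c) = L₀ e^(−k_d t_c) = 14.5 × 0.6039 = 8.757 mg/L, and at the critical point k_r D_c = k_d L, so D_c = (0.247/0.572) × 8.757 = 3.781 mg/L.
Minimum DO = C_s − D_c = 10.3 − 3.781 = 6.519 mg/L.

t_c ≈ 2.04 d; D_c ≈ 3.78 mg/L; min DO ≈ 6.52 mg/L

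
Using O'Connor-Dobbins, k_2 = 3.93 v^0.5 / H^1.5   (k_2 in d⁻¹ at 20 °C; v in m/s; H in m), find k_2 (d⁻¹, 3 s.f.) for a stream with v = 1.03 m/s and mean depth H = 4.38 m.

k_2 = 3.93 × 1.03^0.5 / 4.38^1.5 = 3.93 × 1.015 / 9.167 = 0.4351 d⁻¹.

k_2 ≈ 0.435 d⁻¹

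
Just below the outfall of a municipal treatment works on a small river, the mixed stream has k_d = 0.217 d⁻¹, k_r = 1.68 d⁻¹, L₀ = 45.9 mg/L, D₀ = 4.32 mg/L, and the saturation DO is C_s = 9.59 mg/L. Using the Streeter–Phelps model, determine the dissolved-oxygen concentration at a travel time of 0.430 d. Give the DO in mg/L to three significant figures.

k_d L₀/(k_r−k_d) = 0.217×45.9/(1.68−0.217) = 9.960/1.463 = 6.808 mg/L.
e^(−k_d t) = e^(−0.217×0.4300) = 0.9109; e^(−k_r t) = e^(−1.68×0.4300) = 0.4856.
D = 6.808 × (0.9109 − 0.4856) + 4.32 × 0.4856 = 2.896 + 2.098 = 4.993 mg/L.
DO = C_s − D = 9.59 − 4.993 = 4.597 mg/L.

DO ≈ 4.60 mg/L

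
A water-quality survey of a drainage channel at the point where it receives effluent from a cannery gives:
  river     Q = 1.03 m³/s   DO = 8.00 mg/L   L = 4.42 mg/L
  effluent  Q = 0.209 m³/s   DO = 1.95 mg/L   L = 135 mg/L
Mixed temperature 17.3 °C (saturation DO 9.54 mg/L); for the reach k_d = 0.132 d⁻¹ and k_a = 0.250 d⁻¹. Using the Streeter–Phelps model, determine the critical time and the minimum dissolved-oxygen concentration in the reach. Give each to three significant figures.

t_c ≈ 4.65 d; minimum DO ≈ 1.98 mg/L

Mixed DO = (1.03×8.00 + 0.209×1.95)/(1.03+0.209) = 8.648/1.239 = 6.979 mg/L.
Mixed L₀ = (1.03×4.42 + 0.209×135)/(1.239) = 32.77/1.239 = 26.45 mg/L.
Initial deficit D₀ = C_s − DO₀ = 9.54 − 6.979 = 2.561 mg/L.
t_c = (1/0.1180) ln[(0.250/0.132)(1 − 2.561×0.1180/(0.132×26.45))] = 8.475 × ln(1.730) = 4.645 d.
D_c = (0.132/0.250) × 26.45 × e^(−0.132×4.645) = 0.5280 × 26.45 × 0.5416 = 7.563 mg/L.
Minimum DO = 9.54 − 7.563 = 1.977 mg/L.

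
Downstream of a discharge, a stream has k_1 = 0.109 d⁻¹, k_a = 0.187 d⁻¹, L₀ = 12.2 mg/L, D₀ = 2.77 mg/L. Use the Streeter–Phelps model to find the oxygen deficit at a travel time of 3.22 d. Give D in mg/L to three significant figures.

D ≈ 4.18 mg/L

k_1 L₀/(k_a−k_1) = 0.109×12.2/(0.187−0.109) = 1.330/0.07800 = 17.05 mg/L.
e^(−k_1 t) = e^(−0.109×3.220) = 0.7040; e^(−k_a t) = e^(−0.187×3.220) = 0.5476.
D = 17.05 × (0.7040 − 0.5476) + 2.77 × 0.5476 = 2.666 + 1.517 = 4.183 mg/L.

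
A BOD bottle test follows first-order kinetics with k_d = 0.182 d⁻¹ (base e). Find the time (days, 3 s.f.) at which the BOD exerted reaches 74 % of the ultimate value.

y/L₀ = 1 − e^(−k_d t) = 0.74 ⇒ e^(−k_d t) = 0.260
t = −ln(0.260) / 0.182 = 1.347 / 0.182 = 7.402 d.

t ≈ 7.40 d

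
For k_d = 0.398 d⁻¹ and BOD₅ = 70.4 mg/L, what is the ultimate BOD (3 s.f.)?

L₀ ≈ 81.5 mg/L

BOD₅ = L₀(1 − e^(−5k_d)) ⇒ L₀ = BOD₅ / (1 − e^(−5×0.398))
= 70.4 / (1 − 0.1367) = 70.4 / 0.8633 = 81.55 mg/L.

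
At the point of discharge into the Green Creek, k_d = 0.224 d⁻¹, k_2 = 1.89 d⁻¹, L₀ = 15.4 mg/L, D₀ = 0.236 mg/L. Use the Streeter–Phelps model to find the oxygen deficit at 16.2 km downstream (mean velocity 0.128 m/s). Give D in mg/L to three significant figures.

Travel time t = x/v = 16.2 km / (0.128 m/s) = 16200 m / 0.128 m/s = 126600 s = 1.465 d.
k_d L₀/(k_2−k_d) = 0.224×15.4/(1.89−0.224) = 3.450/1.666 = 2.071 mg/L.
e^(−k_d t) = e^(−0.224×1.465) = 0.7203; e^(−k_2 t) = e^(−1.89×1.465) = 0.06275.
D = 2.071 × (0.7203 − 0.06275) + 0.236 × 0.06275 = 1.361 + 0.01481 = 1.376 mg/L.

D ≈ 1.38 mg/L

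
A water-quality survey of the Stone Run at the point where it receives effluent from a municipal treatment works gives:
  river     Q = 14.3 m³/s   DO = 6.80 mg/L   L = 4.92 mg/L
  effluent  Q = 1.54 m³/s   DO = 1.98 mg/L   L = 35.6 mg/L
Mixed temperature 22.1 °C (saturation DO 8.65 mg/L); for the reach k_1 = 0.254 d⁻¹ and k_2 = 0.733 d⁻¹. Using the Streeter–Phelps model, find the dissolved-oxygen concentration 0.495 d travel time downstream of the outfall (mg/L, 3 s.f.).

Mixed DO = (14.3×6.80 + 1.54×1.98)/(14.3+1.54) = 100.3/15.84 = 6.331 mg/L.
Mixed L₀ = (14.3×4.92 + 1.54×35.6)/(15.84) = 125.2/15.84 = 7.903 mg/L.
Initial deficit D₀ = C_s − DO₀ = 8.65 − 6.331 = 2.319 mg/L.
D(0.495) = [0.254×7.903/(0.733−0.254)](e^(−0.254×0.495) − e^(−0.733×0.495)) + 2.319 e^(−0.733×0.495)
= 4.191 × (0.8819 − 0.6957) + 2.319 × 0.6957 = 2.393 mg/L.
DO = 8.65 − 2.393 = 6.257 mg/L.

DO ≈ 6.26 mg/L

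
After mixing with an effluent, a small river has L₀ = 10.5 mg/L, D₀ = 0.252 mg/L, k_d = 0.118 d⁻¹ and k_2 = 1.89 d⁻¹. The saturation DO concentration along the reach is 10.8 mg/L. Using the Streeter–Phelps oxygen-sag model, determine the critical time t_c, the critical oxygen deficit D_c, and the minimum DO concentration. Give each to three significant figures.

t_c ≈ 1.31 d; D_c ≈ 0.561 mg/L; min DO ≈ 10.2 mg/L

At the critical point dD/dt = 0, so k_d L₀ e^(−k_d t) = k_2 D. Substituting D(t) from the Streeter–Phelps equation and solving for t gives
t_c = ln[(k_2/k_d)(1 − D₀(k_2−k_d)/(k_d L₀))] / (k_2−k_d).
Here k_2−k_d = 1.772 d⁻¹ and 1 − D₀(k_2−k_d)/(k_d L₀) = 1 − 0.252×1.772/(0.118×10.5) = 0.6396, so
t_c = ln(16.02 × 0.6396) / 1.772 = 2.327 / 1.772 = 1.313 d.
D_c = (k_d/k_2) L₀ e^(−k_d t_c) = (0.118/1.89) × 10.5 × e^(−0.118×1.313) = 0.06243 × 10.5 × 0.8565 = 0.5615 mg/L.
Minimum DO = C_s − D_c = 10.8 − 0.5615 = 10.24 mg/L.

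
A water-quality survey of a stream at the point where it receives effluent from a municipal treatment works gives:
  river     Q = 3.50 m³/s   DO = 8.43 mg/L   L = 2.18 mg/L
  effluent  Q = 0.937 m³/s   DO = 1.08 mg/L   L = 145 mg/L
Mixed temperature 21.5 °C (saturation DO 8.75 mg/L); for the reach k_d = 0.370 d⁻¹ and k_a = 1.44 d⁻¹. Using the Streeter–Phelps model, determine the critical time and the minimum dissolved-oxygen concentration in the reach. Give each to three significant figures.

Mixed DO = (3.50×8.43 + 0.937×1.08)/(3.50+0.937) = 30.52/4.437 = 6.878 mg/L.
Mixed L₀ = (3.50×2.18 + 0.937×145)/(4.437) = 143.5/4.437 = 32.34 mg/L.
Initial deficit D₀ = C_s − DO₀ = 8.75 − 6.878 = 1.872 mg/L.
t_c = (1/1.070) ln[(1.44/0.370)(1 − 1.872×1.070/(0.370×32.34))] = 0.9346 × ln(3.240) = 1.099 d.
D_c = (0.370/1.44) × 32.34 × e^(−0.370×1.099) = 0.2569 × 32.34 × 0.6659 = 5.534 mg/L.
Minimum DO = 8.75 − 5.534 = 3.216 mg/L.

t_c ≈ 1.10 d; minimum DO ≈ 3.22 mg/L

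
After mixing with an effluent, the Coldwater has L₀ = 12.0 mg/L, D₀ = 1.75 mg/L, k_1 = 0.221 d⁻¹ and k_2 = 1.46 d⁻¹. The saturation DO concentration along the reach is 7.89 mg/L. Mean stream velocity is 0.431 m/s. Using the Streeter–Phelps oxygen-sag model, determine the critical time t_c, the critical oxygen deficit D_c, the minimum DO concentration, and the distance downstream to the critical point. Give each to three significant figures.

t_c ≈ 0.151 d; D_c ≈ 1.76 mg/L; min DO ≈ 6.13 mg/L; x_c ≈ 5.61 km

t_c = [1/(k_2−k_1)] ln[(k_2/k_1)(1 − D₀(k_2−k_1)/(k_1 L₀))]
= [1/(1.46−0.221)] ln[(1.46/0.221)(1 − 1.75×1.239/(0.221×12.0))]
= (1/1.239) ln[6.606 × 0.1824] = 0.8071 × ln(1.205) = 0.8071 × 0.1865 = 0.1505 d.
D_c = (k_1/k_2) L₀ e^(−k_1 t_c) = (0.221/1.46) × 12.0 × e^(−0.221×0.1505) = 0.1514 × 12.0 × 0.9673 = 1.757 mg/L.
Minimum DO = C_s − D_c = 7.89 − 1.757 = 6.133 mg/L.
x_c = v t_c = 0.431 m/s × 0.1505 d × 86400 s/d = 5606 m ≈ 5.61 km.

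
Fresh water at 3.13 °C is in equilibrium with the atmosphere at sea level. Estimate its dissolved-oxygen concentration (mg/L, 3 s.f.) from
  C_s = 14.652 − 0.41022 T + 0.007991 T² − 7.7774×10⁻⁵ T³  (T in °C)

C_s = 14.652 − 0.41022×3.13 + 0.007991×3.13² − 7.7774×10⁻⁵×3.13³ = 13.44 mg/L.

C_s ≈ 13.4 mg/L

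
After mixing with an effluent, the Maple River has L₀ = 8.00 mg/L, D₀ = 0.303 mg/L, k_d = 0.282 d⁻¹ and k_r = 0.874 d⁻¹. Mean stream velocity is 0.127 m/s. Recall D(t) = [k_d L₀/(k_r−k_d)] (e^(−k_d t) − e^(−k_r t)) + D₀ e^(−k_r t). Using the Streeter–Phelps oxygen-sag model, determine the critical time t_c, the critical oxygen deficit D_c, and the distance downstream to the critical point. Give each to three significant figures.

At the critical point dD/dt = 0, so k_d L₀ e^(−k_d t) = k_r D. Substituting D(t) from the Streeter–Phelps equation and solving for t gives
t_c = ln[(k_r/k_d)(1 − D₀(k_r−k_d)/(k_d L₀))] / (k_r−k_d).
Here k_r−k_d = 0.5920 d⁻¹ and 1 − D₀(k_r−k_d)/(k_d L₀) = 1 − 0.303×0.5920/(0.282×8.00) = 0.9205, so
t_c = ln(3.099 × 0.9205) / 0.5920 = 1.048 / 0.5920 = 1.771 d.
L(t_c) = L₀ e^(−k_d t_c) = 8.00 × 0.6069 = 4.855 mg/L, and at the critical point k_r D_c = k_d L, so D_c = (0.282/0.874) × 4.855 = 1.567 mg/L.
x_c = v t_c = 0.127 m/s × 1.771 d × 86400 s/d = 19430 m ≈ 19.4 km.

t_c ≈ 1.77 d; D_c ≈ 1.57 mg/L; x_c ≈ 19.4 km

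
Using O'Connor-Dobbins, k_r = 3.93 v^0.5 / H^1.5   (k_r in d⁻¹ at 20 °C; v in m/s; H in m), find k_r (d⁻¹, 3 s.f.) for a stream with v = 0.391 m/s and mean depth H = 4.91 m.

k_r ≈ 0.226 d⁻¹

k_r = 3.93 × 0.391^0.5 / 4.91^1.5 = 3.93 × 0.6253 / 10.88 = 0.2259 d⁻¹.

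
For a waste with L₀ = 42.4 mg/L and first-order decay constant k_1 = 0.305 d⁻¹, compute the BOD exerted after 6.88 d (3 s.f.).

y_t = L₀(1 − e^(−k_1 t)) = 42.4 × (1 − e^(−0.305×6.88))
= 42.4 × (1 − 0.1227) = 42.4 × 0.8773 = 37.20 mg/L.

y ≈ 37.2 mg/L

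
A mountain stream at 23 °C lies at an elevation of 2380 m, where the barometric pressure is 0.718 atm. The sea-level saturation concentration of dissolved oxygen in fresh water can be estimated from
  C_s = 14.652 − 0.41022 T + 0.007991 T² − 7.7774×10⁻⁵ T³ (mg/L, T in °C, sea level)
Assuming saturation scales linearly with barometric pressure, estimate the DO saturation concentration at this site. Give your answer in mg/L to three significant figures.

C_s ≈ 6.10 mg/L

At sea level: C_s = 14.652 − 0.41022×23 + 0.007991×23² − 7.7774×10⁻⁵×23³ = 8.498 mg/L.
Pressure correction: C_s' = 8.498 × 0.718 = 6.101 mg/L.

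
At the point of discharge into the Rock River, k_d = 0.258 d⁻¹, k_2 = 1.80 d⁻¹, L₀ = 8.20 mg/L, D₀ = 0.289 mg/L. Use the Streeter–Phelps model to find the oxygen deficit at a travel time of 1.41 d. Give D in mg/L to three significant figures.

D ≈ 0.868 mg/L

k_d L₀/(k_2−k_d) = 0.258×8.20/(1.80−0.258) = 2.116/1.542 = 1.372 mg/L.
e^(−k_d t) = e^(−0.258×1.410) = 0.6950; e^(−k_2 t) = e^(−1.80×1.410) = 0.07902.
D = 1.372 × (0.6950 − 0.07902) + 0.289 × 0.07902 = 0.8452 + 0.02284 = 0.8680 mg/L.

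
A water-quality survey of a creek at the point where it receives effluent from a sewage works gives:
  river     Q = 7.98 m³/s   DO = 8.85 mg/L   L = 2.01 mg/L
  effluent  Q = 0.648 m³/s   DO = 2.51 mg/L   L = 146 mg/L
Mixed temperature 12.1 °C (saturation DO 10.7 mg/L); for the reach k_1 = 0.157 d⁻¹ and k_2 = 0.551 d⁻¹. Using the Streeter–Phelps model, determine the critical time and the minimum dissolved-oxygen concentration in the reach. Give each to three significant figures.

Mixed DO = (7.98×8.85 + 0.648×2.51)/(7.98+0.648) = 72.25/8.628 = 8.374 mg/L.
Mixed L₀ = (7.98×2.01 + 0.648×146)/(8.628) = 110.6/8.628 = 12.82 mg/L.
Initial deficit D₀ = C_s − DO₀ = 10.7 − 8.374 = 2.326 mg/L.
t_c = (1/0.3940) ln[(0.551/0.157)(1 − 2.326×0.3940/(0.157×12.82))] = 2.538 × ln(1.912) = 1.645 d.
D_c = (0.157/0.551) × 12.82 × e^(−0.157×1.645) = 0.2849 × 12.82 × 0.7724 = 2.822 mg/L.
Minimum DO = 10.7 − 2.822 = 7.878 mg/L.

t_c ≈ 1.65 d; minimum DO ≈ 7.88 mg/L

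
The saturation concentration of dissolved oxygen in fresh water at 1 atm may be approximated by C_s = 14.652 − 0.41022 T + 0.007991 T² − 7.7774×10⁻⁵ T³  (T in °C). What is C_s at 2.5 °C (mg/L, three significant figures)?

C_s = 14.652 − 0.41022×2.5 + 0.007991×2.5² − 7.7774×10⁻⁵×2.5³ = 13.68 mg/L.

C_s ≈ 13.7 mg/L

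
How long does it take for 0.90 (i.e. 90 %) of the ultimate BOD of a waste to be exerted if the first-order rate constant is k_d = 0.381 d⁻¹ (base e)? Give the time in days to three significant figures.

y/L₀ = 1 − e^(−k_d t) = 0.90 ⇒ e^(−k_d t) = 0.100
t = −ln(0.100) / 0.381 = 2.303 / 0.381 = 6.044 d.

t ≈ 6.04 d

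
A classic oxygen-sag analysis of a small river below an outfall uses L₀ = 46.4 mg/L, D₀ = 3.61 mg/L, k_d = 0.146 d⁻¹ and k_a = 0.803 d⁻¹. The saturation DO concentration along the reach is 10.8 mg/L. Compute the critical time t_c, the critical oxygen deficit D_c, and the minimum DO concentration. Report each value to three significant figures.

t_c = [1/(k_a−k_d)] ln[(k_a/k_d)(1 − D₀(k_a−k_d)/(k_d L₀))]
= [1/(0.803−0.146)] ln[(0.803/0.146)(1 − 3.61×0.6570/(0.146×46.4))]
= (1/0.6570) ln[5.500 × 0.6499] = 1.522 × ln(3.574) = 1.522 × 1.274 = 1.939 d.
L(t_c) = L₀ e^(−k_d t_c) = 46.4 × 0.7535 = 34.96 mg/L, and at the critical point k_a D_c = k_d L, so D_c = (0.146/0.803) × 34.96 = 6.357 mg/L.
Minimum DO = C_s − D_c = 10.8 − 6.357 = 4.443 mg/L.

t_c ≈ 1.94 d; D_c ≈ 6.36 mg/L; min DO ≈ 4.44 mg/L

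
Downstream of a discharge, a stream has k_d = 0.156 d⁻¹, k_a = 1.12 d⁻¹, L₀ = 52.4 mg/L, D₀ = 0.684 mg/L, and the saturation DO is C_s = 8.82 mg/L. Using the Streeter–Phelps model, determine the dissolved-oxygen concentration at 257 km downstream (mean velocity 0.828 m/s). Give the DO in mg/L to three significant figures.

Travel time t = x/v = 257 km / (0.828 m/s) = 257000 m / 0.828 m/s = 310400 s = 3.592 d.
k_d L₀/(k_a−k_d) = 0.156×52.4/(1.12−0.156) = 8.174/0.9640 = 8.480 mg/L.
e^(−k_d t) = e^(−0.156×3.592) = 0.5710; e^(−k_a t) = e^(−1.12×3.592) = 0.01789.
D = 8.480 × (0.5710 − 0.01789) + 0.684 × 0.01789 = 4.690 + 0.01224 = 4.702 mg/L.
DO = C_s − D = 8.82 − 4.702 = 4.118 mg/L.

DO ≈ 4.12 mg/L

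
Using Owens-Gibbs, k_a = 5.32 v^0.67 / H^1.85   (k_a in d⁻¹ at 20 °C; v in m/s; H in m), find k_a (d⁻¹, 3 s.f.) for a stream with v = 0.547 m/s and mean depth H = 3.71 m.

k_a = 5.32 × 0.547^0.67 / 3.71^1.85 = 5.32 × 0.6675 / 11.31 = 0.3141 d⁻¹.

k_a ≈ 0.314 d⁻¹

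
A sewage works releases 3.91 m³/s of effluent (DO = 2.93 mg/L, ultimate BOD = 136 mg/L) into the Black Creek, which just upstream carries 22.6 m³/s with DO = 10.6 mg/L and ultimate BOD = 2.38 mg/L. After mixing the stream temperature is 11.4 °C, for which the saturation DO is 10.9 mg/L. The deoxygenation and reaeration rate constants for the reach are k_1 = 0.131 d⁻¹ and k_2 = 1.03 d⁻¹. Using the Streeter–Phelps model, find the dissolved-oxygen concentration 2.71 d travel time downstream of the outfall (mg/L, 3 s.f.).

DO ≈ 8.75 mg/L

Mixed DO = (22.6×10.6 + 3.91×2.93)/(22.6+3.91) = 251.0/26.51 = 9.469 mg/L.
Mixed L₀ = (22.6×2.38 + 3.91×136)/(26.51) = 585.5/26.51 = 22.09 mg/L.
Initial deficit D₀ = C_s − DO₀ = 10.9 − 9.469 = 1.431 mg/L.
D(2.71) = [0.131×22.09/(1.03−0.131)](e^(−0.131×2.71) − e^(−1.03×2.71)) + 1.431 e^(−1.03×2.71)
= 3.219 × (0.7012 − 0.06134) + 1.431 × 0.06134 = 2.147 mg/L.
DO = 10.9 − 2.147 = 8.753 mg/L.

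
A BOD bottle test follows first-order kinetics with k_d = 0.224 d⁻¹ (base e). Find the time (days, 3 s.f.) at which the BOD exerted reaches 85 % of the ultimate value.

y/L₀ = 1 − e^(−k_d t) = 0.85 ⇒ e^(−k_d t) = 0.150
t = −ln(0.150) / 0.224 = 1.897 / 0.224 = 8.469 d.

t ≈ 8.47 d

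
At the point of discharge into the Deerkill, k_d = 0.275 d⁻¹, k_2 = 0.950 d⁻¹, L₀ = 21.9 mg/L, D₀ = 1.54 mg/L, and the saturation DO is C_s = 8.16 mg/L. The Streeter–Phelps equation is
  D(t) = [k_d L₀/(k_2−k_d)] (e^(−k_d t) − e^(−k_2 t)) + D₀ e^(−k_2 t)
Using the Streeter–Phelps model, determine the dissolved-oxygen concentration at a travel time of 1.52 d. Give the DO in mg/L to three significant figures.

DO ≈ 4.03 mg/L

k_d L₀/(k_2−k_d) = 0.275×21.9/(0.950−0.275) = 6.022/0.6750 = 8.922 mg/L.
e^(−k_d t) = e^(−0.275×1.520) = 0.6584; e^(−k_2 t) = e^(−0.950×1.520) = 0.2360.
D = 8.922 × (0.6584 − 0.2360) + 1.54 × 0.2360 = 3.769 + 0.3634 = 4.132 mg/L.
DO = C_s − D = 8.16 − 4.132 = 4.028 mg/L.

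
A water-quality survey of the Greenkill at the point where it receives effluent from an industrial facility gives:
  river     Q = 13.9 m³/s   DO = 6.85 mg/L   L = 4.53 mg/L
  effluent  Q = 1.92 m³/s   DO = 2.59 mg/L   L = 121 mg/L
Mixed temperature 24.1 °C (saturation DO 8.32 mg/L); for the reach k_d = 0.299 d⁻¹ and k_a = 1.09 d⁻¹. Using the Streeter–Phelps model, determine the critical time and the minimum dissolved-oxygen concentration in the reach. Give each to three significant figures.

Mixed DO = (13.9×6.85 + 1.92×2.59)/(13.9+1.92) = 100.2/15.82 = 6.333 mg/L.
Mixed L₀ = (13.9×4.53 + 1.92×121)/(15.82) = 295.3/15.82 = 18.67 mg/L.
Initial deficit D₀ = C_s − DO₀ = 8.32 − 6.333 = 1.987 mg/L.
t_c = (1/0.7910) ln[(1.09/0.299)(1 − 1.987×0.7910/(0.299×18.67))] = 1.264 × ln(2.619) = 1.217 d.
D_c = (0.299/1.09) × 18.67 × e^(−0.299×1.217) = 0.2743 × 18.67 × 0.6950 = 3.558 mg/L.
Minimum DO = 8.32 − 3.558 = 4.762 mg/L.

t_c ≈ 1.22 d; minimum DO ≈ 4.76 mg/L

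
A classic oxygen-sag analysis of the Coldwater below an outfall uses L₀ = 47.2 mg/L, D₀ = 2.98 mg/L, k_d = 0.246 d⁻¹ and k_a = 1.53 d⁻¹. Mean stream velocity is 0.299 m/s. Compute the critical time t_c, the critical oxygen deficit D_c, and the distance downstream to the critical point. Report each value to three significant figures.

t_c ≈ 1.11 d; D_c ≈ 5.77 mg/L; x_c ≈ 28.7 km

At the critical point dD/dt = 0, so k_d L₀ e^(−k_d t) = k_a D. Substituting D(t) from the Streeter–Phelps equation and solving for t gives
t_c = ln[(k_a/k_d)(1 − D₀(k_a−k_d)/(k_d L₀))] / (k_a−k_d).
Here k_a−k_d = 1.284 d⁻¹ and 1 − D₀(k_a−k_d)/(k_d L₀) = 1 − 2.98×1.284/(0.246×47.2) = 0.6705, so
t_c = ln(6.220 × 0.6705) / 1.284 = 1.428 / 1.284 = 1.112 d.
L(t_c) = L₀ e^(−k_d t_c) = 47.2 × 0.7607 = 35.90 mg/L, and at the critical point k_a D_c = k_d L, so D_c = (0.246/1.53) × 35.90 = 5.773 mg/L.
x_c = v t_c = 0.299 m/s × 1.112 d × 86400 s/d = 28730 m ≈ 28.7 km.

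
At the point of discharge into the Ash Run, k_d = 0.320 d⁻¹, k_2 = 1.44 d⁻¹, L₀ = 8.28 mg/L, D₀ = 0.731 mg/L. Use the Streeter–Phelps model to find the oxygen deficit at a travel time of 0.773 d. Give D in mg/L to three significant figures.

k_d L₀/(k_2−k_d) = 0.320×8.28/(1.44−0.320) = 2.650/1.120 = 2.366 mg/L.
e^(−k_d t) = e^(−0.320×0.7730) = 0.7809; e^(−k_2 t) = e^(−1.44×0.7730) = 0.3285.
D = 2.366 × (0.7809 − 0.3285) + 0.731 × 0.3285 = 1.070 + 0.2402 = 1.310 mg/L.

D ≈ 1.31 mg/L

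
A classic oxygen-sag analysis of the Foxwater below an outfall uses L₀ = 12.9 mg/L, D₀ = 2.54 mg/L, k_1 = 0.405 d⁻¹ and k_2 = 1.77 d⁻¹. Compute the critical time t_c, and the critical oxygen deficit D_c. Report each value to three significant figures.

With k_2/k_1 = 4.370 and 1 − D₀(k_2−k_1)/(k_1 L₀) = 0.3364,
t_c = ln(4.370 × 0.3364) / (1.77 − 0.405) = ln(1.470) / 1.365 = 0.3853/1.365 = 0.2823 d.
D_c = (k_1/k_2) L₀ e^(−k_1 t_c) = (0.405/1.77) × 12.9 × e^(−0.405×0.2823) = 0.2288 × 12.9 × 0.8920 = 2.633 mg/L.

t_c ≈ 0.282 d; D_c ≈ 2.63 mg/L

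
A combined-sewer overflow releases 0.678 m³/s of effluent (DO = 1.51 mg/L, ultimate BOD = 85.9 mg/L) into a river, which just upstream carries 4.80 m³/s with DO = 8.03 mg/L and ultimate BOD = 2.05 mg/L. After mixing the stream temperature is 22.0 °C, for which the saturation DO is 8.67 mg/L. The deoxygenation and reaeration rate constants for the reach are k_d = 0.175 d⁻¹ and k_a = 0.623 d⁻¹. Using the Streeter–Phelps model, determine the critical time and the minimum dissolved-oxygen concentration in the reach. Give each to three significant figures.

t_c ≈ 2.04 d; minimum DO ≈ 6.23 mg/L

Mixed DO = (4.80×8.03 + 0.678×1.51)/(4.80+0.678) = 39.57/5.478 = 7.223 mg/L.
Mixed L₀ = (4.80×2.05 + 0.678×85.9)/(5.478) = 68.08/5.478 = 12.43 mg/L.
Initial deficit D₀ = C_s − DO₀ = 8.67 − 7.223 = 1.447 mg/L.
t_c = (1/0.4480) ln[(0.623/0.175)(1 − 1.447×0.4480/(0.175×12.43))] = 2.232 × ln(2.499) = 2.044 d.
D_c = (0.175/0.623) × 12.43 × e^(−0.175×2.044) = 0.2809 × 12.43 × 0.6992 = 2.441 mg/L.
Minimum DO = 8.67 − 2.441 = 6.229 mg/L.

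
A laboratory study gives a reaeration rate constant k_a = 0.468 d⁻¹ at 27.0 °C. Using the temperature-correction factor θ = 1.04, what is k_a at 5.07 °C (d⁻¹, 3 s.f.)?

k_a ≈ 0.198 d⁻¹

k_a(T₂) = k_a(T₁) · θ^(T₂−T₁) = 0.468 × 1.04^(5.07−27.0)
= 0.468 × 1.04^-21.9 = 0.468 × 0.4231 = 0.1980 d⁻¹.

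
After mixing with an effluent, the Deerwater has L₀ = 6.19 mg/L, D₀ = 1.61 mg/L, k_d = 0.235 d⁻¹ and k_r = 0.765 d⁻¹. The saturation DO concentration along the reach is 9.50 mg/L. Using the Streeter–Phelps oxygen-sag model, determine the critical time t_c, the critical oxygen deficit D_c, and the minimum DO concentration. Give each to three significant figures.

With k_r/k_d = 3.255 and 1 − D₀(k_r−k_d)/(k_d L₀) = 0.4134,
t_c = ln(3.255 × 0.4134) / (0.765 − 0.235) = ln(1.346) / 0.5300 = 0.2969/0.5300 = 0.5603 d.
L(t_c) = L₀ e^(−k_d t_c) = 6.19 × 0.8766 = 5.426 mg/L, and at the critical point k_r D_c = k_d L, so D_c = (0.235/0.765) × 5.426 = 1.667 mg/L.
Minimum DO = C_s − D_c = 9.50 − 1.667 = 7.833 mg/L.

t_c ≈ 0.560 d; D_c ≈ 1.67 mg/L; min DO ≈ 7.83 mg/L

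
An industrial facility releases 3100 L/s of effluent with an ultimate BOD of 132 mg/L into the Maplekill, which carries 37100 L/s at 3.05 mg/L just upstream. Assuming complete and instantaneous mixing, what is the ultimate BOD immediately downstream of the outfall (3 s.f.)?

13.0 mg/L

Flow-weighted mixing: C = (Q_r C_r + Q_w C_w)/(Q_r + Q_w)
= (37100×3.05 + 3100×132)/(37100 + 3100) = 522400/40200 = 12.99 mg/L.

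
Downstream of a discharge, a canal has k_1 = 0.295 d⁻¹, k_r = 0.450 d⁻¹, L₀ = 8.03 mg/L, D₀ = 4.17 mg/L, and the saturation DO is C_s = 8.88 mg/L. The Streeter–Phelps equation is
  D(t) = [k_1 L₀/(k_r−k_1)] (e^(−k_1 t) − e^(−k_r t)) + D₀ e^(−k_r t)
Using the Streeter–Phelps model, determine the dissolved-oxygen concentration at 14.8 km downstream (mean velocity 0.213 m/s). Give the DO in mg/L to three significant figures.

DO ≈ 4.56 mg/L

Travel time t = x/v = 14.8 km / (0.213 m/s) = 14800 m / 0.213 m/s = 69480 s = 0.8042 d.
k_1 L₀/(k_r−k_1) = 0.295×8.03/(0.450−0.295) = 2.369/0.1550 = 15.28 mg/L.
e^(−k_1 t) = e^(−0.295×0.8042) = 0.7888; e^(−k_r t) = e^(−0.450×0.8042) = 0.6964.
D = 15.28 × (0.7888 − 0.6964) + 4.17 × 0.6964 = 1.413 + 2.904 = 4.317 mg/L.
DO = C_s − D = 8.88 − 4.317 = 4.563 mg/L.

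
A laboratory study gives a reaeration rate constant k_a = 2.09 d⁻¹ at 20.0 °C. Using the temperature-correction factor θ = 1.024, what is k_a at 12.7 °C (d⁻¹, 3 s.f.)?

k_a ≈ 1.76 d⁻¹

k_a(T₂) = k_a(T₁) · θ^(T₂−T₁) = 2.09 × 1.024^(12.7−20.0)
= 2.09 × 1.024^-7.30 = 2.09 × 0.8410 = 1.758 d⁻¹.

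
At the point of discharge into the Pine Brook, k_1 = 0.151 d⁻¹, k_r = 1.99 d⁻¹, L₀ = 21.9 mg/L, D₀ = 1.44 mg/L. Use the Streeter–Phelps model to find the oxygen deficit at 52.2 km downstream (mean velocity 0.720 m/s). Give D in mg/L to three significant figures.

D ≈ 1.52 mg/L

Travel time t = x/v = 52.2 km / (0.720 m/s) = 52200 m / 0.720 m/s = 72500 s = 0.8391 d.
k_1 L₀/(k_r−k_1) = 0.151×21.9/(1.99−0.151) = 3.307/1.839 = 1.798 mg/L.
e^(−k_1 t) = e^(−0.151×0.8391) = 0.8810; e^(−k_r t) = e^(−1.99×0.8391) = 0.1883.
D = 1.798 × (0.8810 − 0.1883) + 1.44 × 0.1883 = 1.246 + 0.2711 = 1.517 mg/L.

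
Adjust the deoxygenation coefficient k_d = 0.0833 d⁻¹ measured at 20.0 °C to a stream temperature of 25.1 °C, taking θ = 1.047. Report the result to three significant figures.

k_d ≈ 0.105 d⁻¹

k_d(T₂) = k_d(T₁) · θ^(T₂−T₁) = 0.0833 × 1.047^(25.1−20.0)
= 0.0833 × 1.047^5.10 = 0.0833 × 1.264 = 0.1053 d⁻¹.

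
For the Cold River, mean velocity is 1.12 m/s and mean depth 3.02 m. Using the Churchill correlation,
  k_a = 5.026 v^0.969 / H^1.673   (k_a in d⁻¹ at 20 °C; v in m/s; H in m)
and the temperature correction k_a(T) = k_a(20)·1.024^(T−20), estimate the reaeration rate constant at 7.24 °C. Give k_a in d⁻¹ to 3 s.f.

k_a(20) = 5.026 × 1.12^0.969 / 3.02^1.673 = 5.026 × 1.116 / 6.354 = 0.8828 d⁻¹.
k_a(7.24) = 0.8828 × 1.024^(7.24−20) = 0.8828 × 0.7389 = 0.6523 d⁻¹.

k_a ≈ 0.652 d⁻¹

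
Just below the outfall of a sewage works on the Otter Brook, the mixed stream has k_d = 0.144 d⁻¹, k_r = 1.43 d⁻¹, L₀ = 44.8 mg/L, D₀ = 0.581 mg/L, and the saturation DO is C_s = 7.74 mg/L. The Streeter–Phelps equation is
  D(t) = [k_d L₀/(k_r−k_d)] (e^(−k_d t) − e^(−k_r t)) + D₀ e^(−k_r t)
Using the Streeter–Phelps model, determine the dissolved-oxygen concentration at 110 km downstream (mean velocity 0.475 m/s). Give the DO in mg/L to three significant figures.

Travel time t = x/v = 110 km / (0.475 m/s) = 110000 m / 0.475 m/s = 231600 s = 2.680 d.
k_d L₀/(k_r−k_d) = 0.144×44.8/(1.43−0.144) = 6.451/1.286 = 5.016 mg/L.
e^(−k_d t) = e^(−0.144×2.680) = 0.6798; e^(−k_r t) = e^(−1.43×2.680) = 0.02165.
D = 5.016 × (0.6798 − 0.02165) + 0.581 × 0.02165 = 3.302 + 0.01258 = 3.314 mg/L.
DO = C_s − D = 7.74 − 3.314 = 4.426 mg/L.

DO ≈ 4.43 mg/L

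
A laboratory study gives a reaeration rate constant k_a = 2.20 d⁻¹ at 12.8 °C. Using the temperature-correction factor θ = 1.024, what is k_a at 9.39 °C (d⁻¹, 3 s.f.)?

k_a ≈ 2.03 d⁻¹

k_a(T₂) = k_a(T₁) · θ^(T₂−T₁) = 2.20 × 1.024^(9.39−12.8)
= 2.20 × 1.024^-3.41 = 2.20 × 0.9223 = 2.029 d⁻¹.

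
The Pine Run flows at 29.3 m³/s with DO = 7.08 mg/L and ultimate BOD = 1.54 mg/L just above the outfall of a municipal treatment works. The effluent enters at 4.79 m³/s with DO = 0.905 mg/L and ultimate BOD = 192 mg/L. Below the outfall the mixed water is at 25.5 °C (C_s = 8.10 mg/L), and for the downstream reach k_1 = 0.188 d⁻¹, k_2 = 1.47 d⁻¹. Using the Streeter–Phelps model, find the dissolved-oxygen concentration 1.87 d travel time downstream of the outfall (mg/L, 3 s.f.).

Mixed DO = (29.3×7.08 + 4.79×0.905)/(29.3+4.79) = 211.8/34.09 = 6.212 mg/L.
Mixed L₀ = (29.3×1.54 + 4.79×192)/(34.09) = 964.8/34.09 = 28.30 mg/L.
Initial deficit D₀ = C_s − DO₀ = 8.10 − 6.212 = 1.888 mg/L.
D(1.87) = [0.188×28.30/(1.47−0.188)](e^(−0.188×1.87) − e^(−1.47×1.87)) + 1.888 e^(−1.47×1.87)
= 4.150 × (0.7036 − 0.06400) + 1.888 × 0.06400 = 2.775 mg/L.
DO = 8.10 − 2.775 = 5.325 mg/L.

DO ≈ 5.32 mg/L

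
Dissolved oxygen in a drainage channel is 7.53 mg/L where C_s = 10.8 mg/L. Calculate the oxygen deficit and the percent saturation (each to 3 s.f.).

D ≈ 3.27 mg/L; 69.7 % saturation

D = C_s − C = 10.8 − 7.53 = 3.27 mg/L.
% saturation = 7.53/10.8 × 100 = 69.7 %.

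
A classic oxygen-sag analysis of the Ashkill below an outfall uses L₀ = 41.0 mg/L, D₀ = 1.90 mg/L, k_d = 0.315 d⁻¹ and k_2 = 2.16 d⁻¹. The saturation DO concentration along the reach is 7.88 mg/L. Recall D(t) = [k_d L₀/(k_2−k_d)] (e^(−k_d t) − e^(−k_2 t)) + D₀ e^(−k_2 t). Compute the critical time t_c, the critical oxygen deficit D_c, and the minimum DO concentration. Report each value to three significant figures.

t_c ≈ 0.872 d; D_c ≈ 4.54 mg/L; min DO ≈ 3.34 mg/L

At the critical point dD/dt = 0, so k_d L₀ e^(−k_d t) = k_2 D. Substituting D(t) from the Streeter–Phelps equation and solving for t gives
t_c = ln[(k_2/k_d)(1 − D₀(k_2−k_d)/(k_d L₀))] / (k_2−k_d).
Here k_2−k_d = 1.845 d⁻¹ and 1 − D₀(k_2−k_d)/(k_d L₀) = 1 − 1.90×1.845/(0.315×41.0) = 0.7286, so
t_c = ln(6.857 × 0.7286) / 1.845 = 1.609 / 1.845 = 0.8719 d.
L(t_c) = L₀ e^(−k_d t_c) = 41.0 × 0.7598 = 31.15 mg/L, and at the critical point k_2 D_c = k_d L, so D_c = (0.315/2.16) × 31.15 = 4.543 mg/L.
Minimum DO = C_s − D_c = 7.88 − 4.543 = 3.337 mg/L.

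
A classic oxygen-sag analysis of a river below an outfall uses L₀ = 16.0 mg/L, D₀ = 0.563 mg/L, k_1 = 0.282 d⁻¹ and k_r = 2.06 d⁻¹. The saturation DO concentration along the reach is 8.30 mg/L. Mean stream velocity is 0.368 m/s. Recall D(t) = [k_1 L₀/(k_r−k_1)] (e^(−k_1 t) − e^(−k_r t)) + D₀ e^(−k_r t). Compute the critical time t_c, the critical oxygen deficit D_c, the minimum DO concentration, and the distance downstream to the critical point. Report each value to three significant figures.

t_c ≈ 0.977 d; D_c ≈ 1.66 mg/L; min DO ≈ 6.64 mg/L; x_c ≈ 31.1 km

t_c = [1/(k_r−k_1)] ln[(k_r/k_1)(1 − D₀(k_r−k_1)/(k_1 L₀))]
= [1/(2.06−0.282)] ln[(2.06/0.282)(1 − 0.563×1.778/(0.282×16.0))]
= (1/1.778) ln[7.305 × 0.7781] = 0.5624 × ln(5.684) = 0.5624 × 1.738 = 0.9773 d.
D_c = (k_1/k_r) L₀ e^(−k_1 t_c) = (0.282/2.06) × 16.0 × e^(−0.282×0.9773) = 0.1369 × 16.0 × 0.7591 = 1.663 mg/L.
Minimum DO = C_s − D_c = 8.30 − 1.663 = 6.637 mg/L.
x_c = v t_c = 0.368 m/s × 0.9773 d × 86400 s/d = 31070 m ≈ 31.1 km.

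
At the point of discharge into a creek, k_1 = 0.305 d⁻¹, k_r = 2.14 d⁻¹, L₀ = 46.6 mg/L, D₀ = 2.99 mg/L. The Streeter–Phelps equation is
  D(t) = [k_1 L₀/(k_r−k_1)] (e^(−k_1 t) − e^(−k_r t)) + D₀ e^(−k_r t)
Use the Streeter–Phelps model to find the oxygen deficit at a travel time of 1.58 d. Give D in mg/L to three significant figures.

D ≈ 4.62 mg/L

k_1 L₀/(k_r−k_1) = 0.305×46.6/(2.14−0.305) = 14.21/1.835 = 7.746 mg/L.
e^(−k_1 t) = e^(−0.305×1.580) = 0.6176; e^(−k_r t) = e^(−2.14×1.580) = 0.03401.
D = 7.746 × (0.6176 − 0.03401) + 2.99 × 0.03401 = 4.520 + 0.1017 = 4.622 mg/L.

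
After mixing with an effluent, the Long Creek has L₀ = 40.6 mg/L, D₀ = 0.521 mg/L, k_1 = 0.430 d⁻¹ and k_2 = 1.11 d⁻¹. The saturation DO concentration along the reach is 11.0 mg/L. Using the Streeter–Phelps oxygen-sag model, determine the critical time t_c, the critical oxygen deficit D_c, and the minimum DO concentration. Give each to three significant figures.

t_c ≈ 1.36 d; D_c ≈ 8.75 mg/L; min DO ≈ 2.25 mg/L

At the critical point dD/dt = 0, so k_1 L₀ e^(−k_1 t) = k_2 D. Substituting D(t) from the Streeter–Phelps equation and solving for t gives
t_c = ln[(k_2/k_1)(1 − D₀(k_2−k_1)/(k_1 L₀))] / (k_2−k_1).
Here k_2−k_1 = 0.6800 d⁻¹ and 1 − D₀(k_2−k_1)/(k_1 L₀) = 1 − 0.521×0.6800/(0.430×40.6) = 0.9797, so
t_c = ln(2.581 × 0.9797) / 0.6800 = 0.9278 / 0.6800 = 1.364 d.
L(t_c) = L₀ e^(−k_1 t_c) = 40.6 × 0.5562 = 22.58 mg/L, and at the critical point k_2 D_c = k_1 L, so D_c = (0.430/1.11) × 22.58 = 8.747 mg/L.
Minimum DO = C_s − D_c = 11.0 − 8.747 = 2.253 mg/L.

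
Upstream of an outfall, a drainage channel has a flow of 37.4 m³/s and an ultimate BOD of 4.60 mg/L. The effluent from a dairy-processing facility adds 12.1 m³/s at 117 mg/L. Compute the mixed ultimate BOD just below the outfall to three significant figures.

Flow-weighted mixing: C = (Q_r C_r + Q_w C_w)/(Q_r + Q_w)
= (37.4×4.60 + 12.1×117)/(37.4 + 12.1) = 1588/49.50 = 32.08 mg/L.

32.1 mg/L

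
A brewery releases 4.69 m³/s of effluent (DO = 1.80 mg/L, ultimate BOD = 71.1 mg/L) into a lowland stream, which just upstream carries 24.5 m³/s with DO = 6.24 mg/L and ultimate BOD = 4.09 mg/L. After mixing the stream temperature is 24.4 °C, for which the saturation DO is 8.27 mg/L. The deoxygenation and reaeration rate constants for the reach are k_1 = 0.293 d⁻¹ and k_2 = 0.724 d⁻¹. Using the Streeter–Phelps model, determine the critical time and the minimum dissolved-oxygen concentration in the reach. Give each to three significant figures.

Mixed DO = (24.5×6.24 + 4.69×1.80)/(24.5+4.69) = 161.3/29.19 = 5.527 mg/L.
Mixed L₀ = (24.5×4.09 + 4.69×71.1)/(29.19) = 433.7/29.19 = 14.86 mg/L.
Initial deficit D₀ = C_s − DO₀ = 8.27 − 5.527 = 2.743 mg/L.
t_c = (1/0.4310) ln[(0.724/0.293)(1 − 2.743×0.4310/(0.293×14.86))] = 2.320 × ln(1.800) = 1.364 d.
D_c = (0.293/0.724) × 14.86 × e^(−0.293×1.364) = 0.4047 × 14.86 × 0.6706 = 4.032 mg/L.
Minimum DO = 8.27 − 4.032 = 4.238 mg/L.

t_c ≈ 1.36 d; minimum DO ≈ 4.24 mg/L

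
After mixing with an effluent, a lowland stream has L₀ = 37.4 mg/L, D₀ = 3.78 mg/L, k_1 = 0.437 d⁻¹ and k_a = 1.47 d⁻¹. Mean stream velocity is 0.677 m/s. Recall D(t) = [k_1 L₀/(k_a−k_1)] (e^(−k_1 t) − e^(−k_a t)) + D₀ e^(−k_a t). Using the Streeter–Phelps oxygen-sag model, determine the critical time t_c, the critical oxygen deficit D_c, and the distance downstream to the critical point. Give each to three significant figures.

t_c ≈ 0.910 d; D_c ≈ 7.47 mg/L; x_c ≈ 53.2 km

t_c = [1/(k_a−k_1)] ln[(k_a/k_1)(1 − D₀(k_a−k_1)/(k_1 L₀))]
= [1/(1.47−0.437)] ln[(1.47/0.437)(1 − 3.78×1.033/(0.437×37.4))]
= (1/1.033) ln[3.364 × 0.7611] = 0.9681 × ln(2.560) = 0.9681 × 0.9401 = 0.9100 d.
L(t_c) = L₀ e^(−k_1 t_c) = 37.4 × 0.6719 = 25.13 mg/L, and at the critical point k_a D_c = k_1 L, so D_c = (0.437/1.47) × 25.13 = 7.470 mg/L.
x_c = v t_c = 0.677 m/s × 0.9100 d × 86400 s/d = 53230 m ≈ 53.2 km.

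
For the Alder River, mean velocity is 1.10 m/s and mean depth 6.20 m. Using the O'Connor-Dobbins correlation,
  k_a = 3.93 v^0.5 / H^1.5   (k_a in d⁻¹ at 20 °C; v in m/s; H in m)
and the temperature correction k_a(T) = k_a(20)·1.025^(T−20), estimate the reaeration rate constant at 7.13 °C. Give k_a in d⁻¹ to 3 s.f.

k_a(20) = 3.93 × 1.10^0.5 / 6.20^1.5 = 3.93 × 1.049 / 15.44 = 0.2670 d⁻¹.
k_a(7.13) = 0.2670 × 1.025^(7.13−20) = 0.2670 × 0.7278 = 0.1943 d⁻¹.

k_a ≈ 0.194 d⁻¹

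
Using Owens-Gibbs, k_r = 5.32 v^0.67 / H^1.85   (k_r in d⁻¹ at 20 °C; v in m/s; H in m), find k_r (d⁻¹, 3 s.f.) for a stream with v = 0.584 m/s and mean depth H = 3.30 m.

k_r ≈ 0.408 d⁻¹

k_r = 5.32 × 0.584^0.67 / 3.30^1.85 = 5.32 × 0.6974 / 9.104 = 0.4075 d⁻¹.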